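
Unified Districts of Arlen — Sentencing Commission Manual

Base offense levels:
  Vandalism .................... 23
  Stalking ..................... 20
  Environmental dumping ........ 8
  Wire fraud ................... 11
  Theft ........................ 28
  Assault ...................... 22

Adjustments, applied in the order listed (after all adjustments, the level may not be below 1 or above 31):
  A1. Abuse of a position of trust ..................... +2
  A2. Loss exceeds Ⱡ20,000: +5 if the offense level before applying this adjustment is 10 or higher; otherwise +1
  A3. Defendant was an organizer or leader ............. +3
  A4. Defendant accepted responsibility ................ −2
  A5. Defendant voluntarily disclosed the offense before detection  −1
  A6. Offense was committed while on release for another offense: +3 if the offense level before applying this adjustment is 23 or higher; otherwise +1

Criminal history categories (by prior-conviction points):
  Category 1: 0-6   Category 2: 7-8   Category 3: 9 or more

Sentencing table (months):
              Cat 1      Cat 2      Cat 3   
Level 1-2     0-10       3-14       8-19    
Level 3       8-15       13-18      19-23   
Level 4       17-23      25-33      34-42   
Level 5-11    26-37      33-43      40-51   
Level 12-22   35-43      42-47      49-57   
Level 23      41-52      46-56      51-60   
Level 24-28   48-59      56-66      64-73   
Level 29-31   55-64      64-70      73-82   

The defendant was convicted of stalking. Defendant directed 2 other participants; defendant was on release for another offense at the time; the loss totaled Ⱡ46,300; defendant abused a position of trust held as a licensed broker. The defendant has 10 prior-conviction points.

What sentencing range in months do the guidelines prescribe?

Base offense level for stalking: 20.
A1 applies: 20 + 2 = 22.
A2 applies (level before this adjustment is 22 ≥ 10, so +5): 22 + 5 = 27.
A3 applies: 27 + 3 = 30.
A4 does not apply.
A5 does not apply.
A6 applies (level before this adjustment is 30 ≥ 23, so +3): 30 + 3 = 33.
Level 33 exceeds the maximum of 31; capped at 31.
Final offense level: 31.
Criminal history: 10 prior points → Category 3 (9+).
Level 31 falls in the 29-31 band.
Grid: Level 29-31 × Category 3 = 73-82 months.

73-82 months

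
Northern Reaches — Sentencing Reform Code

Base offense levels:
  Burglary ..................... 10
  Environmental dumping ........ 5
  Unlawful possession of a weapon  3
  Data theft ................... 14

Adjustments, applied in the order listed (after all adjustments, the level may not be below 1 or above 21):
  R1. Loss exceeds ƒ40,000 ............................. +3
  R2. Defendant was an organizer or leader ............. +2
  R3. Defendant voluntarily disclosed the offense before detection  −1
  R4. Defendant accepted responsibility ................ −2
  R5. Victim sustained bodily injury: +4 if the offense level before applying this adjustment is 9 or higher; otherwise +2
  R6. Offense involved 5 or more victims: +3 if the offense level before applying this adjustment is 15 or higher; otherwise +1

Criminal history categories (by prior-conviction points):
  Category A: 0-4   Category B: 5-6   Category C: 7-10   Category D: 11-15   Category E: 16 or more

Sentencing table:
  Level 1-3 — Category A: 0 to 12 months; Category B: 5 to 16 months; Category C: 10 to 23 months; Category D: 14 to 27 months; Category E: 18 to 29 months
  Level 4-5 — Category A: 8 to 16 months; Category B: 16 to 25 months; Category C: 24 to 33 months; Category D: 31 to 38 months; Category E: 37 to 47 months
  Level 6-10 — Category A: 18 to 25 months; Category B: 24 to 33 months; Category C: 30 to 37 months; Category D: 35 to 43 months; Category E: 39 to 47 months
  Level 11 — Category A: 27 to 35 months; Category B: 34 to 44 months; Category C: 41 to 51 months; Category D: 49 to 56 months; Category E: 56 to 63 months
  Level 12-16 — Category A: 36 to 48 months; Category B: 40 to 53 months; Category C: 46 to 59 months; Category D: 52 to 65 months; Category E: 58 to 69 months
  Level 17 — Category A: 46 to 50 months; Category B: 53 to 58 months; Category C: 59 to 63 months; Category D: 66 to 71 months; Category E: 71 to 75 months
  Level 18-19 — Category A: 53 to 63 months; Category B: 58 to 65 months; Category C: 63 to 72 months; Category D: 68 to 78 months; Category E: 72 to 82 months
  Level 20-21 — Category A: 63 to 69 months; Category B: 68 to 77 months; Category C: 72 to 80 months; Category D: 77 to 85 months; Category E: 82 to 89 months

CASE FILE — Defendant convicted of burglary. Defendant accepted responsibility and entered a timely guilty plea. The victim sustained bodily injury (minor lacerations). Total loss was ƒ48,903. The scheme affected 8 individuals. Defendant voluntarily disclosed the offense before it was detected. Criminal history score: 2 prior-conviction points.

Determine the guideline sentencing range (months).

Base offense level for burglary: 10.
R1 applies: 10 + 3 = 13.
R2 does not apply.
R3 applies: 13 − 1 = 12.
R4 applies: 12 − 2 = 10.
R5 applies (level before this adjustment is 10 ≥ 9, so +4): 10 + 4 = 14.
R6 applies (level before this adjustment is 14 < 15, so +1): 14 + 1 = 15.
Final offense level: 15.
Criminal history: 2 prior points → Category A (0-4).
Level 15 falls in the 12-16 band.
Grid: Level 12-16 × Category A = 36-48 months.

36-48 months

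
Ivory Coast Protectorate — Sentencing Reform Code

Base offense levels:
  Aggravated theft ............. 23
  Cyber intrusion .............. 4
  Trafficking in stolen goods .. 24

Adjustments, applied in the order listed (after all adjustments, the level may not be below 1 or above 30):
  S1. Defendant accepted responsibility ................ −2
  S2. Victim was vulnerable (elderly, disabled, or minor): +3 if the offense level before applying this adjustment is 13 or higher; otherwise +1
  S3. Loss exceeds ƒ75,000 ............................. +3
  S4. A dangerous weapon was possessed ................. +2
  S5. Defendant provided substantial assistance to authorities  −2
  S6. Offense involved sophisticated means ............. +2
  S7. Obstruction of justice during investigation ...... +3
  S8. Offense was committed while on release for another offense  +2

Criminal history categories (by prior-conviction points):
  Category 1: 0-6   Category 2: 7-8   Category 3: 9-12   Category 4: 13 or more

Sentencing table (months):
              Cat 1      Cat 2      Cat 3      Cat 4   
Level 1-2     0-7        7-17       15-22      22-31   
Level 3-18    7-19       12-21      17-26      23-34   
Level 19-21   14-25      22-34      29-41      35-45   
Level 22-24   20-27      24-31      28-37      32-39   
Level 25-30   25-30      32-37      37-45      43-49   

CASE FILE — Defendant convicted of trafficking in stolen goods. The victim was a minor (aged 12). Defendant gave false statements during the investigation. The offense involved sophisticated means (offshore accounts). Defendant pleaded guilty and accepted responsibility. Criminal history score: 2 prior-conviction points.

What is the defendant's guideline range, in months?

25-30 months

Base offense level for trafficking in stolen goods: 24.
S1 applies: 24 − 2 = 22.
S2 applies (level before this adjustment is 22 ≥ 13, so +3): 22 + 3 = 25.
S4 does not apply.
S6 applies: 25 + 2 = 27.
S7 applies: 27 + 3 = 30.
S8 does not apply.
Final offense level: 30.
Criminal history: 2 prior points → Category 1 (0-6).
Level 30 falls in the 25-30 band.
Grid: Level 25-30 × Category 1 = 25-30 months.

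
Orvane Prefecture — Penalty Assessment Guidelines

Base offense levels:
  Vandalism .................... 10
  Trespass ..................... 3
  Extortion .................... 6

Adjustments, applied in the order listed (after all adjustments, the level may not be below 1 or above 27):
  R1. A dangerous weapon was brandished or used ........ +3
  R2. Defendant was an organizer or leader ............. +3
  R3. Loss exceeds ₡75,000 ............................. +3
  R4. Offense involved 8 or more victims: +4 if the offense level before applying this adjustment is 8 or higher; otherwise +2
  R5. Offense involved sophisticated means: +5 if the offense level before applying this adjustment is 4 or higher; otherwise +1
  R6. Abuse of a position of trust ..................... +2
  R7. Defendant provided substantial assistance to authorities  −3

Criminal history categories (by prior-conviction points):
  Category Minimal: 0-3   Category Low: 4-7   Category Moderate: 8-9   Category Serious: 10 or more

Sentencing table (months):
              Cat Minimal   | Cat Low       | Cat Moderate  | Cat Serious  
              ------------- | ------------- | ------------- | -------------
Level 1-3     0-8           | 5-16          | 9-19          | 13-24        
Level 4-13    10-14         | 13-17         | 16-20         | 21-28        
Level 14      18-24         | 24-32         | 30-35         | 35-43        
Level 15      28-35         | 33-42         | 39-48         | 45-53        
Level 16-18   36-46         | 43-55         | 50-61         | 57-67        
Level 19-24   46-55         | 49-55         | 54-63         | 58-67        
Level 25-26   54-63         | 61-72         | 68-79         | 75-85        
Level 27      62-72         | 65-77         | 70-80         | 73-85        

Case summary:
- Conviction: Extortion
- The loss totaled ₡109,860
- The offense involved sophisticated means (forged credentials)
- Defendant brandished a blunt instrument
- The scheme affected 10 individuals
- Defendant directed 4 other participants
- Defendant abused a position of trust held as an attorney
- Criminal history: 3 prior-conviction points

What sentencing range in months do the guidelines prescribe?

54-63 months

Base offense level for extortion: 6.
R1 applies: 6 + 3 = 9.
R2 applies: 9 + 3 = 12.
R3 applies: 12 + 3 = 15.
R4 applies (level before this adjustment is 15 ≥ 8, so +4): 15 + 4 = 19.
R5 applies (level before this adjustment is 19 ≥ 4, so +5): 19 + 5 = 24.
R6 applies: 24 + 2 = 26.
Final offense level: 26.
Criminal history: 3 prior points → Category Minimal (0-3).
Level 26 falls in the 25-26 band.
Grid: Level 25-26 × Category Minimal = 54-63 months.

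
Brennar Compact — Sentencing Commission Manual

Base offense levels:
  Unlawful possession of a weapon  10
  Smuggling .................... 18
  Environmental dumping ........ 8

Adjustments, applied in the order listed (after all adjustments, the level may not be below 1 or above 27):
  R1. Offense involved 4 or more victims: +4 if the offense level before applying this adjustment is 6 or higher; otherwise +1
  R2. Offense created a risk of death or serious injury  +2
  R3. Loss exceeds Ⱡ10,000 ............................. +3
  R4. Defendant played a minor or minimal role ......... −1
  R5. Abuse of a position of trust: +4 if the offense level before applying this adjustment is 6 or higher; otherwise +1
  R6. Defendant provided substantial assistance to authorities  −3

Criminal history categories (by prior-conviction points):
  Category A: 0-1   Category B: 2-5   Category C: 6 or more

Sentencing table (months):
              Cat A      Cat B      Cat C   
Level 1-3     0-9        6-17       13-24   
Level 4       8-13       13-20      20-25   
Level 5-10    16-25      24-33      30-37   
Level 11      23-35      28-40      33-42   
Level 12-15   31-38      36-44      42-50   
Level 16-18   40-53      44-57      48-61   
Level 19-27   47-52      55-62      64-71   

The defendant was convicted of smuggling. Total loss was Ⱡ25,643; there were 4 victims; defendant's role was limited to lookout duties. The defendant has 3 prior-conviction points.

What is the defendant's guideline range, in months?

Base offense level for smuggling: 18.
R1 applies (level before this adjustment is 18 ≥ 6, so +4): 18 + 4 = 22.
R3 applies: 22 + 3 = 25.
R4 applies: 25 − 1 = 24.
R5 does not apply.
R6 does not apply.
Final offense level: 24.
Criminal history: 3 prior points → Category B (2-5).
Level 24 falls in the 19-27 band.
Grid: Level 19-27 × Category B = 55-62 months.

55-62 months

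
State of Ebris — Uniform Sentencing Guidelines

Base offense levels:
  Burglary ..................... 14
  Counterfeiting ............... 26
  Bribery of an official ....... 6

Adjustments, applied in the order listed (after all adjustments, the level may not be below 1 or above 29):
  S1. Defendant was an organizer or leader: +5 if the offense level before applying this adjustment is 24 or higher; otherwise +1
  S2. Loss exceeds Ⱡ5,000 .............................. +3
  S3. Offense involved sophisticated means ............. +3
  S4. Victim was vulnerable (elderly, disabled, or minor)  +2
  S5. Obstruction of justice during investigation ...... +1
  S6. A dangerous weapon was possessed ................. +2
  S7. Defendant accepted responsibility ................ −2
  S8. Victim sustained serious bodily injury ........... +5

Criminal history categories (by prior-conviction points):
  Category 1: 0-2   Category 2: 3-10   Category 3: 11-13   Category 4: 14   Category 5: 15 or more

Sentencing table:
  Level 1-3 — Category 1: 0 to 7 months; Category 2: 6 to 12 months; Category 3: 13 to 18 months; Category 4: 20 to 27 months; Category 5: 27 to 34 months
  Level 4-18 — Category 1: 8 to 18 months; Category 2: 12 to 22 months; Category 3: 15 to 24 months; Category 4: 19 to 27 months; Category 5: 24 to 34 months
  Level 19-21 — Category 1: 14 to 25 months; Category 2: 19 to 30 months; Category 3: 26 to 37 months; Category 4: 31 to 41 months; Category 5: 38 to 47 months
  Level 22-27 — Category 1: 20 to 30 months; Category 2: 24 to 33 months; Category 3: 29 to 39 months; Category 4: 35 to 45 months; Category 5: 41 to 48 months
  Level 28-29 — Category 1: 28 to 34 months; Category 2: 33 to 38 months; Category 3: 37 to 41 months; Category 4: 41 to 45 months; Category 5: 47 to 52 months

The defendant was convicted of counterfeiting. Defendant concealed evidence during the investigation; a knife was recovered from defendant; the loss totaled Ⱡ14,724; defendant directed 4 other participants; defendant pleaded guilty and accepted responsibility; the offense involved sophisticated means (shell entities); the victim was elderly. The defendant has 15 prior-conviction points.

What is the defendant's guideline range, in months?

47-52 months

Base offense level for counterfeiting: 26.
S1 applies (level before this adjustment is 26 ≥ 24, so +5): 26 + 5 = 31.
S2 applies: 31 + 3 = 34.
S3 applies: 34 + 3 = 37.
S4 applies: 37 + 2 = 39.
S5 applies: 39 + 1 = 40.
S6 applies: 40 + 2 = 42.
S7 applies: 42 − 2 = 40.
Level 40 exceeds the maximum of 29; capped at 29.
Final offense level: 29.
Criminal history: 15 prior points → Category 5 (15+).
Level 29 falls in the 28-29 band.
Grid: Level 28-29 × Category 5 = 47-52 months.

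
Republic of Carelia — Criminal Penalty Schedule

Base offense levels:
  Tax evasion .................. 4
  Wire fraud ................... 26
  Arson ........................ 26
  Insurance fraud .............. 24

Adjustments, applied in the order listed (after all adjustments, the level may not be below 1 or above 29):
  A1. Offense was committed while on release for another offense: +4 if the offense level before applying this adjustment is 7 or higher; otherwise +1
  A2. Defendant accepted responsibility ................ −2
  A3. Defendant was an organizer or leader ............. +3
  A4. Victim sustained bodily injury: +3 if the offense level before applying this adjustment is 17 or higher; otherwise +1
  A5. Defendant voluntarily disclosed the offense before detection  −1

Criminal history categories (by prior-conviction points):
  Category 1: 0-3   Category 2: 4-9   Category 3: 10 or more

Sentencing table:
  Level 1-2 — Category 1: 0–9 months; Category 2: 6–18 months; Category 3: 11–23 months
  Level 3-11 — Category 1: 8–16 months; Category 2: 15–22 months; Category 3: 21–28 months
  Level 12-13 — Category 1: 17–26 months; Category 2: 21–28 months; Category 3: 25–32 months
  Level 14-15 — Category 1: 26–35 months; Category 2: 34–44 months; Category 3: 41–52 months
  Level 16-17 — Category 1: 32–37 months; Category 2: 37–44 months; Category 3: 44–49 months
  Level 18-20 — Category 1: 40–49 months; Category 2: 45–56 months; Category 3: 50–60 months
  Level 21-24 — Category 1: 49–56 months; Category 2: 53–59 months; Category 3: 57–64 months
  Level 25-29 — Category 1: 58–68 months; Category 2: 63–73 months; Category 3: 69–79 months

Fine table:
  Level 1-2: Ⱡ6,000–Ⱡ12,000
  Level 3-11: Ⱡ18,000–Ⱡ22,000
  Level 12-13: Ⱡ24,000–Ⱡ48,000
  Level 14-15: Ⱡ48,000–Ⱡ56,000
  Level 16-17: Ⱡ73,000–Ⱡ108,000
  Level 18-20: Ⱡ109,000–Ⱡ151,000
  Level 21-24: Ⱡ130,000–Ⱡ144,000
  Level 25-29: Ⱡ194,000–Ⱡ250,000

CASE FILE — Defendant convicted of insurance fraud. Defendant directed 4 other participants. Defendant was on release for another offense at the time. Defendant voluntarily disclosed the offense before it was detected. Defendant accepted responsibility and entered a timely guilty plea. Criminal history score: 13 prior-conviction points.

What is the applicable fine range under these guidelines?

Base offense level for insurance fraud: 24.
A1 applies (level before this adjustment is 24 ≥ 7, so +4): 24 + 4 = 28.
A2 applies: 28 − 2 = 26.
A3 applies: 26 + 3 = 29.
A4 does not apply.
A5 applies: 29 − 1 = 28.
Final offense level: 28.
Level 28 falls in the 25-29 band.
Fine table: Level 25-29 → Ⱡ194,000–Ⱡ250,000.

Ⱡ194,000–Ⱡ250,000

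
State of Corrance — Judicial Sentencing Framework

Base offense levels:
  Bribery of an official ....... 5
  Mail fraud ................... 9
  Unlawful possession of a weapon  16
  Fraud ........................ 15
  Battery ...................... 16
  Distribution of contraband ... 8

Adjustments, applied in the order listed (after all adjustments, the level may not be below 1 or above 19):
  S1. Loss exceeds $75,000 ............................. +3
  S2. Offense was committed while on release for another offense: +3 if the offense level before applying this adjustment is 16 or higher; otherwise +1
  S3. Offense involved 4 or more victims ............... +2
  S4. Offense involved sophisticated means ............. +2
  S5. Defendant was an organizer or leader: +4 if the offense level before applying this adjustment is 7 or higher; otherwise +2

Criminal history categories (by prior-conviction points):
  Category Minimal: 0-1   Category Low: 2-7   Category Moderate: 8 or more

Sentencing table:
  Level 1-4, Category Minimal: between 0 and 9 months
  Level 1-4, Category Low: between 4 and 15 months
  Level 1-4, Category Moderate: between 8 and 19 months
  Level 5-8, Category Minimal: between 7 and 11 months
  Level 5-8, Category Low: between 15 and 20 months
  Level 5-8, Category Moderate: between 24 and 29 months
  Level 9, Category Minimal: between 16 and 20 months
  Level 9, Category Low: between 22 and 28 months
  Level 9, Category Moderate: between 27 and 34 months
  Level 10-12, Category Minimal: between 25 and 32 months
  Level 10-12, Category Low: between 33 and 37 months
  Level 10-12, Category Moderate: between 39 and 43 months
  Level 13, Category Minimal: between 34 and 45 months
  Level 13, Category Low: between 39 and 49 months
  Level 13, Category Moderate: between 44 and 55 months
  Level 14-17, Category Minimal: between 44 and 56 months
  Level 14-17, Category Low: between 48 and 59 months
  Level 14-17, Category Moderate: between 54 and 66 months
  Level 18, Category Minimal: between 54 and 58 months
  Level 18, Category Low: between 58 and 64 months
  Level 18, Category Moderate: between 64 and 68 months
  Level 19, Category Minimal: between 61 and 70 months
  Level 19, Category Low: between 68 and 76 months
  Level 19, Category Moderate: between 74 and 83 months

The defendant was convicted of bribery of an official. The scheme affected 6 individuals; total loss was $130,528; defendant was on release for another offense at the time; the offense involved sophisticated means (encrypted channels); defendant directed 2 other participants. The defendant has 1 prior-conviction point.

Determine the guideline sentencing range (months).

44-56 months

Base offense level for bribery of an official: 5.
S1 applies: 5 + 3 = 8.
S2 applies (level before this adjustment is 8 < 16, so +1): 8 + 1 = 9.
S3 applies: 9 + 2 = 11.
S4 applies: 11 + 2 = 13.
S5 applies (level before this adjustment is 13 ≥ 7, so +4): 13 + 4 = 17.
Final offense level: 17.
Criminal history: 1 prior point → Category Minimal (0-1).
Level 17 falls in the 14-17 band.
Grid: Level 14-17 × Category Minimal = 44-56 months.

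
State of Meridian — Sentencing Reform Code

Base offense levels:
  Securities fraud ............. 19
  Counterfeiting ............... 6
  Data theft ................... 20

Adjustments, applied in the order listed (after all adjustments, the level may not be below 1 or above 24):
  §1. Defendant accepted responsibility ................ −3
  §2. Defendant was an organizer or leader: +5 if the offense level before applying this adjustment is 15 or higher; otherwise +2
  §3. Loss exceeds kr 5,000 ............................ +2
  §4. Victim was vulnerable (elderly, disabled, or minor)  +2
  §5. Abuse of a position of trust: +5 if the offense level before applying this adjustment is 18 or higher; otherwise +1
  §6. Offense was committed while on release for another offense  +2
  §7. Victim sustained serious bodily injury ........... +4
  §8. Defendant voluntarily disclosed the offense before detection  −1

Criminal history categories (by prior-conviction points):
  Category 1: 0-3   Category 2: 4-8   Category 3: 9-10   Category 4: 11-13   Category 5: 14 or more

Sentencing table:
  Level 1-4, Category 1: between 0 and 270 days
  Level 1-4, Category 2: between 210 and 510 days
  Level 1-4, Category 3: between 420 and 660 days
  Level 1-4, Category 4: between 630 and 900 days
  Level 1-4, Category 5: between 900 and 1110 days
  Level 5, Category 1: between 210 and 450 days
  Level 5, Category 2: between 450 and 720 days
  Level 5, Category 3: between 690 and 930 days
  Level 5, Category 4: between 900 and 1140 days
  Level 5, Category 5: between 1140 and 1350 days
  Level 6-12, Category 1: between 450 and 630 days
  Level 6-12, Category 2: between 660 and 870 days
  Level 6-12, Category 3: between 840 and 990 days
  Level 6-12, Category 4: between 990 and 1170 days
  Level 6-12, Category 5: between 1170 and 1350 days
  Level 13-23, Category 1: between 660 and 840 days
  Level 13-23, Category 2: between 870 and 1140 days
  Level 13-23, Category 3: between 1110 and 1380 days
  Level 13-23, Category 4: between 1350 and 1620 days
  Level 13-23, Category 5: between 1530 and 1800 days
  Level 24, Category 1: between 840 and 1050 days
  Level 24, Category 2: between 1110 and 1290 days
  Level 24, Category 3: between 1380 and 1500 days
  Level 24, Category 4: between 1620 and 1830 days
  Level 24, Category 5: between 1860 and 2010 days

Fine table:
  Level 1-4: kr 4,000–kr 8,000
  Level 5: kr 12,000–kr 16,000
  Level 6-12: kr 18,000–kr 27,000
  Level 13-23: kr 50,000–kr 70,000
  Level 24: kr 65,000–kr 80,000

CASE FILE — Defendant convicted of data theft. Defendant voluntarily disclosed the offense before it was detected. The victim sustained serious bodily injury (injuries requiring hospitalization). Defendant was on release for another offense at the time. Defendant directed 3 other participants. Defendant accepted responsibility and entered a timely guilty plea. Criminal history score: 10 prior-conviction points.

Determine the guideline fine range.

kr 65,000–kr 80,000

Base offense level for data theft: 20.
§1 applies: 20 − 3 = 17.
§2 applies (level before this adjustment is 17 ≥ 15, so +5): 17 + 5 = 22.
§3 does not apply.
§5 does not apply.
§6 applies: 22 + 2 = 24.
§7 applies: 24 + 4 = 28.
§8 applies: 28 − 1 = 27.
Level 27 exceeds the maximum of 24; capped at 24.
Final offense level: 24.
Level 24 falls in the 24 band.
Fine table: Level 24 → kr 65,000–kr 80,000.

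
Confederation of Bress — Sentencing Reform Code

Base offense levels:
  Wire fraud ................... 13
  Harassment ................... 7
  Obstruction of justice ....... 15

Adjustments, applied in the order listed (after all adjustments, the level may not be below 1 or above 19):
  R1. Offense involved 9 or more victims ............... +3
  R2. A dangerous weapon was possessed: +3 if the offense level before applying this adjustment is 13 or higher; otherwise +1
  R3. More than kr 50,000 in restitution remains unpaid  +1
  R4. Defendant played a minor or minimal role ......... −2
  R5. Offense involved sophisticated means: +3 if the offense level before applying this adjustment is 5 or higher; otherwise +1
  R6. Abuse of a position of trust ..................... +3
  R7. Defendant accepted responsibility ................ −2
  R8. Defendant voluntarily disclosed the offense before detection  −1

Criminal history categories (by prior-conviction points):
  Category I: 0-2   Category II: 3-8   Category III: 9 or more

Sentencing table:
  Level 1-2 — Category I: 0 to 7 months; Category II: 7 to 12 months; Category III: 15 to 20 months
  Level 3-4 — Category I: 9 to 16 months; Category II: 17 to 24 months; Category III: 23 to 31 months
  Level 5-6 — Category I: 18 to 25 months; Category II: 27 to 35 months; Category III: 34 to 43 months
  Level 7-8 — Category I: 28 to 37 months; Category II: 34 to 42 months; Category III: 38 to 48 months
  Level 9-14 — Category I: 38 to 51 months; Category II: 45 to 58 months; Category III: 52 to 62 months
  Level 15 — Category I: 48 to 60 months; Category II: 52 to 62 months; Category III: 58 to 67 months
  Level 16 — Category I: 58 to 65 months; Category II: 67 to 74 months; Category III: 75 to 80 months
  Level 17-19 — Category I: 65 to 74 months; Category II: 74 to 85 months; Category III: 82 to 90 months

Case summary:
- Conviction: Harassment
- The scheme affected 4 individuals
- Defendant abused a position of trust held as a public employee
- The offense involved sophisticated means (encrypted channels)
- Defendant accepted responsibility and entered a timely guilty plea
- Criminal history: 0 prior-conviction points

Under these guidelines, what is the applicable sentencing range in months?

Base offense level for harassment: 7.
R1 does not apply.
R2 does not apply.
R3 does not apply.
R5 applies (level before this adjustment is 7 ≥ 5, so +3): 7 + 3 = 10.
R6 applies: 10 + 3 = 13.
R7 applies: 13 − 2 = 11.
Final offense level: 11.
Criminal history: 0 prior points → Category I (0-2).
Level 11 falls in the 9-14 band.
Grid: Level 9-14 × Category I = 38-51 months.

38-51 months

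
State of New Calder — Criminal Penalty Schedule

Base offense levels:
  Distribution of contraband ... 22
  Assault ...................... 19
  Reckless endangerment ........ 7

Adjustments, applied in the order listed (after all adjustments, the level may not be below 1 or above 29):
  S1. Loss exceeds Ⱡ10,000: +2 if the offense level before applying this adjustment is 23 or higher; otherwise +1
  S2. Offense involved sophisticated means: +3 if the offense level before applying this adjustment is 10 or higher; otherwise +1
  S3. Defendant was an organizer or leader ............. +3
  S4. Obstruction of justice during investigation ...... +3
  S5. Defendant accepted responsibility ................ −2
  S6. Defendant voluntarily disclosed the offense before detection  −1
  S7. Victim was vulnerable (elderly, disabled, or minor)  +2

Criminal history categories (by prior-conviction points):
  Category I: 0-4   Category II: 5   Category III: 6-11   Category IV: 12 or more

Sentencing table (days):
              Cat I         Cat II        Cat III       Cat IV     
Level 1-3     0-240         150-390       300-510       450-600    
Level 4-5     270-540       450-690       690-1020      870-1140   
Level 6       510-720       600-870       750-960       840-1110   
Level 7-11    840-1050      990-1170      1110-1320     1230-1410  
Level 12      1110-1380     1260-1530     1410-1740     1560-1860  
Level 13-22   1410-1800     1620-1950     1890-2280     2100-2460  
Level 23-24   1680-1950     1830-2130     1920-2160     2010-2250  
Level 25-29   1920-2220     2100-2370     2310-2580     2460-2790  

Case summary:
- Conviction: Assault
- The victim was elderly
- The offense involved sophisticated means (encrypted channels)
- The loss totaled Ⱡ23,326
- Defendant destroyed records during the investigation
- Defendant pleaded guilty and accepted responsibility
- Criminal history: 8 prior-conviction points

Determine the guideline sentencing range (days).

Base offense level for assault: 19.
S1 applies (level before this adjustment is 19 < 23, so +1): 19 + 1 = 20.
S2 applies (level before this adjustment is 20 ≥ 10, so +3): 20 + 3 = 23.
S3 does not apply.
S4 applies: 23 + 3 = 26.
S5 applies: 26 − 2 = 24.
S6 does not apply.
S7 applies: 24 + 2 = 26.
Final offense level: 26.
Criminal history: 8 prior points → Category III (6-11).
Level 26 falls in the 25-29 band.
Grid: Level 25-29 × Category III = 2310-2580 days.

2310-2580 days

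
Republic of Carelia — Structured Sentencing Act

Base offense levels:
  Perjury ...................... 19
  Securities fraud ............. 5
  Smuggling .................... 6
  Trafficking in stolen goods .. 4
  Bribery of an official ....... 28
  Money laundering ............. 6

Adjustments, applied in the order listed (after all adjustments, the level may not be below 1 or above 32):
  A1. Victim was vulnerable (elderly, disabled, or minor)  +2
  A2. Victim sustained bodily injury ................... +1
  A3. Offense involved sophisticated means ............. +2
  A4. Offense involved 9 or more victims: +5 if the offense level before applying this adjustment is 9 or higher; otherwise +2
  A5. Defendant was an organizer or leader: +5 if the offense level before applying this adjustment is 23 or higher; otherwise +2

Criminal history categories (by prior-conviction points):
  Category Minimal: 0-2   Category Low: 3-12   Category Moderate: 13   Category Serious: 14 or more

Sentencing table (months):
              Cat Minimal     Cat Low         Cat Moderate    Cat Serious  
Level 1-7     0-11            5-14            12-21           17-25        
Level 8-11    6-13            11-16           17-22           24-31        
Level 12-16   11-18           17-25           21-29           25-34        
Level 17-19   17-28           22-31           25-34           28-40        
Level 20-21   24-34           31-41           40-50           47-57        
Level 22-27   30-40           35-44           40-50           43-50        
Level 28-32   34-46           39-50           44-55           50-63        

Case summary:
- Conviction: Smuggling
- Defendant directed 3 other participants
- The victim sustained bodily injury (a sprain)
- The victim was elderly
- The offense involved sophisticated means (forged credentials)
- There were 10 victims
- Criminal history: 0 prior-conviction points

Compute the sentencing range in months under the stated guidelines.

Base offense level for smuggling: 6.
A1 applies: 6 + 2 = 8.
A2 applies: 8 + 1 = 9.
A3 applies: 9 + 2 = 11.
A4 applies (level before this adjustment is 11 ≥ 9, so +5): 11 + 5 = 16.
A5 applies (level before this adjustment is 16 < 23, so +2): 16 + 2 = 18.
Final offense level: 18.
Criminal history: 0 prior points → Category Minimal (0-2).
Level 18 falls in the 17-19 band.
Grid: Level 17-19 × Category Minimal = 17-28 months.

17-28 months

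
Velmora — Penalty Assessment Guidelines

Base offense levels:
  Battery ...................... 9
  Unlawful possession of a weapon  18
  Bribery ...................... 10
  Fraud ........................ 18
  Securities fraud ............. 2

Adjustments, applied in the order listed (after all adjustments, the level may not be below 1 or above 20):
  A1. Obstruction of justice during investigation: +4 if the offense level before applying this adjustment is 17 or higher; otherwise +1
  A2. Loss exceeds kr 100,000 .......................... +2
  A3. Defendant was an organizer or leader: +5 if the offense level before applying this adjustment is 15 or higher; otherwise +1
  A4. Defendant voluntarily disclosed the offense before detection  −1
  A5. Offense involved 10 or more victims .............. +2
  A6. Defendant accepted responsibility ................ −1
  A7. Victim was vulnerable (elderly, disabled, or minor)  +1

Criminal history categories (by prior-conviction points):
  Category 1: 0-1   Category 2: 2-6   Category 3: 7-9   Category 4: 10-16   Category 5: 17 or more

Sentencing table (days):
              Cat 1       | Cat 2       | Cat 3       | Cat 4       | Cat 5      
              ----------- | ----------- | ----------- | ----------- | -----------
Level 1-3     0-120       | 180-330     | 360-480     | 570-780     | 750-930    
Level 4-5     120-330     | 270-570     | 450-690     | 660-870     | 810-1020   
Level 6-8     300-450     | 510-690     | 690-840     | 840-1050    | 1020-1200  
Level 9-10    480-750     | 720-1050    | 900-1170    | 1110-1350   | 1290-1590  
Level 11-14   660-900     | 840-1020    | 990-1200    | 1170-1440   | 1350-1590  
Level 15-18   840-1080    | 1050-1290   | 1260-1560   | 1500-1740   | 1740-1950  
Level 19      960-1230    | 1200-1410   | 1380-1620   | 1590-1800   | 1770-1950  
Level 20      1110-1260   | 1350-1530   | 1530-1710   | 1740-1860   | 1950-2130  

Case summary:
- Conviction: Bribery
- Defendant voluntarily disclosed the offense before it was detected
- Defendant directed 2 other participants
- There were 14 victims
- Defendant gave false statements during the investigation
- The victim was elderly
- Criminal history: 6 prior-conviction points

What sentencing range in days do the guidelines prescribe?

Base offense level for bribery: 10.
A1 applies (level before this adjustment is 10 < 17, so +1): 10 + 1 = 11.
A3 applies (level before this adjustment is 11 < 15, so +1): 11 + 1 = 12.
A4 applies: 12 − 1 = 11.
A5 applies: 11 + 2 = 13.
A7 applies: 13 + 1 = 14.
Final offense level: 14.
Criminal history: 6 prior points → Category 2 (2-6).
Level 14 falls in the 11-14 band.
Grid: Level 11-14 × Category 2 = 840-1020 days.

840-1020 days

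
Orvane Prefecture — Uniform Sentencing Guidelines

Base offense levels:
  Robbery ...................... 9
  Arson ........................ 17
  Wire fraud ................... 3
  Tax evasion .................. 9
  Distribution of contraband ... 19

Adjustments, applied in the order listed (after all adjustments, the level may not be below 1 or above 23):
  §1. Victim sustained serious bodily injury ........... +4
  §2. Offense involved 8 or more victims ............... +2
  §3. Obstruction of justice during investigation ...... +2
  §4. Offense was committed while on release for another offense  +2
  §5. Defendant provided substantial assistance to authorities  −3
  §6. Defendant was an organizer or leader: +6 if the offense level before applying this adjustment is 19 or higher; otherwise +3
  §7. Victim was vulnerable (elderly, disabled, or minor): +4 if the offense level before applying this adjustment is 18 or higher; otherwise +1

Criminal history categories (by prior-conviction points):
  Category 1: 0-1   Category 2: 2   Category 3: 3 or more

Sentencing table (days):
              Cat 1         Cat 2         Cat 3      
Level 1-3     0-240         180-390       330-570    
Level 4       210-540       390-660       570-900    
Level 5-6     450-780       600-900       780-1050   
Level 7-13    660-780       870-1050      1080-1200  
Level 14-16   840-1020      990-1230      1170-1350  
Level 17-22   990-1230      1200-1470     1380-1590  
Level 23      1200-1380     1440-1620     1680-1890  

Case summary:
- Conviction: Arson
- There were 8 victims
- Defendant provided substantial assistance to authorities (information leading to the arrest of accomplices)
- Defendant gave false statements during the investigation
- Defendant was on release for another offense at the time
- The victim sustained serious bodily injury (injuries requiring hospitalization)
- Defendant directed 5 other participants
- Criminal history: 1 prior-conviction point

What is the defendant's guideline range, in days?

1200-1380 days

Base offense level for arson: 17.
§1 applies: 17 + 4 = 21.
§2 applies: 21 + 2 = 23.
§3 applies: 23 + 2 = 25.
§4 applies: 25 + 2 = 27.
§5 applies: 27 − 3 = 24.
§6 applies (level before this adjustment is 24 ≥ 19, so +6): 24 + 6 = 30.
Level 30 exceeds the maximum of 23; capped at 23.
Final offense level: 23.
Criminal history: 1 prior point → Category 1 (0-1).
Level 23 falls in the 23 band.
Grid: Level 23 × Category 1 = 1200-1380 days.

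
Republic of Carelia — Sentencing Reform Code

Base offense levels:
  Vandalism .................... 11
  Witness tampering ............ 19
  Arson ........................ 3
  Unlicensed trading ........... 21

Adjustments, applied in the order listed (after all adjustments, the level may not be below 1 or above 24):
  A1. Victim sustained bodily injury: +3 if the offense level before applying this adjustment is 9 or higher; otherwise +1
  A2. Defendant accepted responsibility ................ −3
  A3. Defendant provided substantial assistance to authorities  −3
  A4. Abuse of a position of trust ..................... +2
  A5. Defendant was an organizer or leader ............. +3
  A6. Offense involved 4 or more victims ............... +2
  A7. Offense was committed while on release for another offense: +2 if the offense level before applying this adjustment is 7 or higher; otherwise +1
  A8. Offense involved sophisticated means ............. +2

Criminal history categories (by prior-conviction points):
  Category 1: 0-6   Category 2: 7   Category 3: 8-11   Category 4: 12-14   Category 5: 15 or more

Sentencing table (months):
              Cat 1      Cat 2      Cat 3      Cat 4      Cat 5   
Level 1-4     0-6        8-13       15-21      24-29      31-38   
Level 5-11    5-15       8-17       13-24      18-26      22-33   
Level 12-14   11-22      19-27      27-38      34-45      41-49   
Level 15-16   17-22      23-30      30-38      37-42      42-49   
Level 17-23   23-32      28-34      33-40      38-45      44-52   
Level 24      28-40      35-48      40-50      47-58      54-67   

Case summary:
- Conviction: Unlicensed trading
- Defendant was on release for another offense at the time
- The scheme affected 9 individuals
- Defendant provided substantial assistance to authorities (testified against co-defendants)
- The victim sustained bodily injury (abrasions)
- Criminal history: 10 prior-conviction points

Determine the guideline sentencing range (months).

40-50 months

Base offense level for unlicensed trading: 21.
A1 applies (level before this adjustment is 21 ≥ 9, so +3): 21 + 3 = 24.
A3 applies: 24 − 3 = 21.
A5 does not apply.
A6 applies: 21 + 2 = 23.
A7 applies (level before this adjustment is 23 ≥ 7, so +2): 23 + 2 = 25.
Level 25 exceeds the maximum of 24; capped at 24.
Final offense level: 24.
Criminal history: 10 prior points → Category 3 (8-11).
Level 24 falls in the 24 band.
Grid: Level 24 × Category 3 = 40-50 months.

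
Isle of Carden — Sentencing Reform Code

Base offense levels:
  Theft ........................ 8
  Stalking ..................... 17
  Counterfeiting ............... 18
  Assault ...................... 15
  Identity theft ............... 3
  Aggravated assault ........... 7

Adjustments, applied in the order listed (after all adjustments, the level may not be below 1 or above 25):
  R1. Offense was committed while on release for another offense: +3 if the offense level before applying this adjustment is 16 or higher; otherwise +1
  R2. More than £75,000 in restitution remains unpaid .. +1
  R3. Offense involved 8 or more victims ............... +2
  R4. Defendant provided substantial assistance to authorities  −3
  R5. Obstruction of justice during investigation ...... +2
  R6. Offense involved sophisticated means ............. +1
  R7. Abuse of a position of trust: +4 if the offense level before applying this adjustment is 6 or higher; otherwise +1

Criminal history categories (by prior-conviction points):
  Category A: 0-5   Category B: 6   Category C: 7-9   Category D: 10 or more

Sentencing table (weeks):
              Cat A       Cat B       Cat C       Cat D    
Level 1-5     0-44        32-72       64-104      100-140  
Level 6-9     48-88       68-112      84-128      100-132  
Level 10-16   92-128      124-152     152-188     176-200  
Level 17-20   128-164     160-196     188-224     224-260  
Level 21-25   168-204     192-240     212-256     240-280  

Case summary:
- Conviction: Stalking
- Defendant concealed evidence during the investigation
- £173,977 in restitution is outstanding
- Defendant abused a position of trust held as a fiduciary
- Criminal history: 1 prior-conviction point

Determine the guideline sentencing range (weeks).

Base offense level for stalking: 17.
R1 does not apply.
R2 applies: 17 + 1 = 18.
R4 does not apply.
R5 applies: 18 + 2 = 20.
R7 applies (level before this adjustment is 20 ≥ 6, so +4): 20 + 4 = 24.
Final offense level: 24.
Criminal history: 1 prior point → Category A (0-5).
Level 24 falls in the 21-25 band.
Grid: Level 21-25 × Category A = 168-204 weeks.

168-204 weeks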